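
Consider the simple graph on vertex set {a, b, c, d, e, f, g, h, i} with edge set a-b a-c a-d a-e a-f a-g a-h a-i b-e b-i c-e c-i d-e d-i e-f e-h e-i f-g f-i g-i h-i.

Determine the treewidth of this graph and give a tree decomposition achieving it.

The largest bag has 4 vertices, giving width 3; this decomposition certifies tw(G) ≤ 3. For the lower bound, the 4 vertices {a, f, g, i} are pairwise adjacent, and any tree decomposition puts a clique entirely inside one bag — forcing width ≥ 3. Hence tw(G) = 3 exactly.

Treewidth 3.
Bags: B1 = {a, c, e, i}  B2 = {a, e, f, i}  B3 = {a, f, g, i}  B4 = {a, b, e, i}  B5 = {a, d, e, i}  B6 = {a, e, h, i}
Tree: B1–B2, B2–B3, B2–B4, B4–B5, B1–B6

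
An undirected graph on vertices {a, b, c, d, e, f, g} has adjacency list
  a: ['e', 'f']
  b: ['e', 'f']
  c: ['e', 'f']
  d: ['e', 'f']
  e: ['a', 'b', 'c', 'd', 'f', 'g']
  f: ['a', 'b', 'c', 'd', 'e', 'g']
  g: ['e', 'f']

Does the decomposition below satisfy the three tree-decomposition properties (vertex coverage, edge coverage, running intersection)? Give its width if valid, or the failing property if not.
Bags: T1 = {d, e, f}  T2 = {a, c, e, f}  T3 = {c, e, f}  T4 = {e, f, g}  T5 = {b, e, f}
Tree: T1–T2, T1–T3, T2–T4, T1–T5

No — bags containing vertex c are not connected in the tree.

A tree decomposition must satisfy three properties: every vertex lies in some bag; for every edge, both endpoints lie together in some bag; and for every vertex, the bags containing it form a connected subtree. Here bags containing vertex c are not connected in the tree, so the decomposition is invalid.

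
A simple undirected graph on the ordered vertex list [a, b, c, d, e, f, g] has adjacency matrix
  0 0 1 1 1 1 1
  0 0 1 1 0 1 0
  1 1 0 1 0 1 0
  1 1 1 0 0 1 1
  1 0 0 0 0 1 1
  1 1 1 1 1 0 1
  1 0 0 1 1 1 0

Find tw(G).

3

A width-3 tree decomposition is:
Bags: B1 = {b, c, d, f}  B2 = {a, c, d, f}  B3 = {a, d, f, g}  B4 = {a, e, f, g}
Tree: B1–B2, B2–B3, B3–B4
The largest bag has 4 vertices, giving width 3; this decomposition certifies tw(G) ≤ 3. Conversely, {a, d, f, g} is a clique of size 4, and the vertices of any clique must share a bag in every tree decomposition; so some bag has ≥ 4 vertices and tw(G) ≥ 3. Therefore the treewidth is 3.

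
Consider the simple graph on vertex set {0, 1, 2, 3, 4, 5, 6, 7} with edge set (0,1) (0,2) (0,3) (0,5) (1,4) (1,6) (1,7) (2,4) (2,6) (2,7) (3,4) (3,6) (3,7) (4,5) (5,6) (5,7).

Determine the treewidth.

A width-4 tree decomposition is:
Bags: B1 = {1, 2, 3, 5, 6}  B2 = {1, 2, 3, 4, 5}  B3 = {0, 1, 2, 3, 5}  B4 = {1, 2, 3, 5, 7}
Tree: B1–B2, B2–B3, B3–B4
The largest bag has 5 vertices, giving width 4; this decomposition certifies tw(G) ≤ 4. For the lower bound: the 5 vertex sets {3,6}, {1,4}, {0,2}, {5}, {7} are disjoint, each induces a connected subgraph, and every pair is joined by at least one edge of G. Contracting each set to a single vertex therefore yields K_{5} as a minor, and since treewidth is minor-monotone, tw(G) ≥ tw(K_{5}) = 4. The upper and lower bounds meet at 4, so that is the treewidth.

4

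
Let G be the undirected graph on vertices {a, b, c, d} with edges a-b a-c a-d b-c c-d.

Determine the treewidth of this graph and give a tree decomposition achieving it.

Treewidth 2.
Bags: B1 = {a, c, d}  B2 = {a, b, c}
Tree: B1–B2

Every bag has size at most 3, so the width is 3 − 1 = 2 and tw(G) ≤ 2. On the other hand G contains the 3-clique {a, c, d}. A clique must lie in a single bag of any decomposition, so no decomposition can have width below 2. Combining the bounds, tw(G) = 2.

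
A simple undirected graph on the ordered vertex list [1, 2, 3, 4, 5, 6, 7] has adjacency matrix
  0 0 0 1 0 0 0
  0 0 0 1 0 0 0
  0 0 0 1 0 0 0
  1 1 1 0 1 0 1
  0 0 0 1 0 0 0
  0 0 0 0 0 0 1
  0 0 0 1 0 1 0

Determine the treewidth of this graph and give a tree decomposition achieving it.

Treewidth 1.
One such decomposition:
Bags: B1 = {1, 4}  B2 = {4, 7}  B3 = {2, 4}  B4 = {3, 4}  B5 = {4, 5}  B6 = {6, 7}
Tree: B1–B2, B1–B3, B2–B4, B4–B5, B2–B6

Every bag has size at most 2, so the width is 2 − 1 = 1 and tw(G) ≤ 1. G has an edge, so its treewidth is at least 1. Combining the bounds, tw(G) = 1.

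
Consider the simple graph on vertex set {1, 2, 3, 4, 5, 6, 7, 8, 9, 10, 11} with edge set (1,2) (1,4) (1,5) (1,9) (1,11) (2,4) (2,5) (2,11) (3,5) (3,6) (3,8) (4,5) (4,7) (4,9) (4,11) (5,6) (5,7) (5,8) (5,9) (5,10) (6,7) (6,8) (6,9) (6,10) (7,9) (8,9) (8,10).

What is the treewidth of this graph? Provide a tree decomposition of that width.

Each bag holds 4 vertices, so the decomposition has width 3, which upper-bounds the treewidth. On the other hand G contains the 4-clique {1, 2, 4, 11}. A clique must lie in a single bag of any decomposition, so no decomposition can have width below 3. Therefore the treewidth is 3.

Treewidth 3.
One optimal decomposition is:
Bags: B1 = {5, 6, 7, 9}  B2 = {5, 6, 8, 9}  B3 = {3, 5, 6, 8}  B4 = {5, 6, 8, 10}  B5 = {4, 5, 7, 9}  B6 = {1, 4, 5, 9}  B7 = {1, 2, 4, 5}  B8 = {1, 2, 4, 11}
Tree: B1–B2, B2–B3, B3–B4, B1–B5, B5–B6, B6–B7, B7–B8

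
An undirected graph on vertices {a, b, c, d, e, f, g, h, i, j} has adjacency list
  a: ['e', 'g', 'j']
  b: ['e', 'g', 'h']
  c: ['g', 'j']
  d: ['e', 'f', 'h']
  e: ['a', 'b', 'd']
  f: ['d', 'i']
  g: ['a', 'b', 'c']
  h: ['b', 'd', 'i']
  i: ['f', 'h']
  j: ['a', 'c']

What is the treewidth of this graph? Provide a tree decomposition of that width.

Treewidth 2.
One optimal decomposition is:
Bags: B1 = {c, g, j}  B2 = {a, g, j}  B3 = {a, b, g}  B4 = {a, b, e}  B5 = {b, e, h}  B6 = {d, e, h}  B7 = {d, h, i}  B8 = {d, f, i}
Tree: B1–B2, B2–B3, B3–B4, B4–B5, B5–B6, B6–B7, B7–B8

The largest bag has 3 vertices, giving width 2; this decomposition certifies tw(G) ≤ 2. The edges c–j–a–g–c form a cycle, so G is not a tree and its treewidth is at least 2. Combining the bounds, tw(G) = 2.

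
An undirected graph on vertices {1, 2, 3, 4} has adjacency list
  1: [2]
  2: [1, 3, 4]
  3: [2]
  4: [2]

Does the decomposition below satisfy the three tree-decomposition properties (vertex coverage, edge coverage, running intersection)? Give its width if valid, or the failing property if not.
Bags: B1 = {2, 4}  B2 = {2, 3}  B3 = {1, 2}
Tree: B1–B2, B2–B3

Every vertex of G appears in some bag (union = {1, 2, 3, 4}); every edge is covered by a bag; and for each vertex v the set of bags containing v is connected in the bag tree. The decomposition is therefore valid. The largest bag has 2 vertices, so the width is 1.

Yes; width 1.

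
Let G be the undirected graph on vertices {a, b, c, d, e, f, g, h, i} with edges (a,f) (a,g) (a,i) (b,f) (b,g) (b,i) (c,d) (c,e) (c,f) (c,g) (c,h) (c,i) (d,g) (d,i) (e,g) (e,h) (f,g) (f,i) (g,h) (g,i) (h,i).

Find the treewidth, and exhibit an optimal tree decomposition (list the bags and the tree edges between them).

Treewidth 3.
One such decomposition:
Bags: B1 = {c, f, g, i}  B2 = {b, f, g, i}  B3 = {a, f, g, i}  B4 = {c, g, h, i}  B5 = {c, e, g, h}  B6 = {c, d, g, i}
Tree: B1–B2, B2–B3, B1–B4, B4–B5, B1–B6

Each bag holds 4 vertices, so the decomposition has width 3, which upper-bounds the treewidth. On the other hand G contains the 4-clique {c, e, g, h}. A clique must lie in a single bag of any decomposition, so no decomposition can have width below 3. Combining the bounds, tw(G) = 3.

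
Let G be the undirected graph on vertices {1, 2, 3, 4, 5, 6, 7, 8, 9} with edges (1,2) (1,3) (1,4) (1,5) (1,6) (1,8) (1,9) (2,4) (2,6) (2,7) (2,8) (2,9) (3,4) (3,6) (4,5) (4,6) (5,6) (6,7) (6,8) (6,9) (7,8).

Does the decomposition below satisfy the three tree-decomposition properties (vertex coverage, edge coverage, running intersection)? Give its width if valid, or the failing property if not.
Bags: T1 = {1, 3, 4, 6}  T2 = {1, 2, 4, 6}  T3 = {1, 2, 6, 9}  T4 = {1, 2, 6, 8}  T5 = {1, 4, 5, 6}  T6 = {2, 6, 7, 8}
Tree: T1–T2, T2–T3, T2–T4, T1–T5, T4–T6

Yes; width 3.

Every vertex of G appears in some bag (union = {1, 2, 3, 4, 5, 6, 7, 8, 9}); every edge is covered by a bag; and for each vertex v the set of bags containing v is connected in the bag tree. The decomposition is therefore valid. The largest bag has 4 vertices, so the width is 3.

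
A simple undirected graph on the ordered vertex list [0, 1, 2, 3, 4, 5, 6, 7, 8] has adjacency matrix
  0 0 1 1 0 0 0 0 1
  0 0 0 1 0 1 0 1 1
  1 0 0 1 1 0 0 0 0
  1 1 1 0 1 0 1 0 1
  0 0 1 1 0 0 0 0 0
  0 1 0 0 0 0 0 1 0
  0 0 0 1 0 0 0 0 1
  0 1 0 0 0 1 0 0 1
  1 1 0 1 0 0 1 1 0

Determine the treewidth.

A width-2 tree decomposition is:
Bags: B1 = {3, 6, 8}  B2 = {0, 3, 8}  B3 = {0, 2, 3}  B4 = {1, 3, 8}  B5 = {1, 7, 8}  B6 = {1, 5, 7}  B7 = {2, 3, 4}
Tree: B1–B2, B2–B3, B1–B4, B4–B5, B5–B6, B3–B7
Every bag has size at most 3, so the width is 3 − 1 = 2 and tw(G) ≤ 2. On the other hand G contains the 3-clique {0, 3, 8}. A clique must lie in a single bag of any decomposition, so no decomposition can have width below 2. Hence tw(G) = 2 exactly.

2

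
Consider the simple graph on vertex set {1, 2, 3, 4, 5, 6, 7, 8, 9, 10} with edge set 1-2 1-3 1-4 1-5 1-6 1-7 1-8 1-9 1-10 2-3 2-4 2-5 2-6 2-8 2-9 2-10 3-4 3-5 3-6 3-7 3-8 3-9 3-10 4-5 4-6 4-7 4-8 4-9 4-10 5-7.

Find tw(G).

A width-4 tree decomposition is:
Bags: B1 = {1, 2, 3, 4, 5}  B2 = {1, 2, 3, 4, 8}  B3 = {1, 3, 4, 5, 7}  B4 = {1, 2, 3, 4, 10}  B5 = {1, 2, 3, 4, 6}  B6 = {1, 2, 3, 4, 9}
Tree: B1–B2, B1–B3, B2–B4, B4–B5, B2–B6
The largest bag has 5 vertices, giving width 4; this decomposition certifies tw(G) ≤ 4. For the lower bound, the 5 vertices {1, 2, 3, 4, 5} are pairwise adjacent, and any tree decomposition puts a clique entirely inside one bag — forcing width ≥ 4. Hence tw(G) = 4 exactly.

4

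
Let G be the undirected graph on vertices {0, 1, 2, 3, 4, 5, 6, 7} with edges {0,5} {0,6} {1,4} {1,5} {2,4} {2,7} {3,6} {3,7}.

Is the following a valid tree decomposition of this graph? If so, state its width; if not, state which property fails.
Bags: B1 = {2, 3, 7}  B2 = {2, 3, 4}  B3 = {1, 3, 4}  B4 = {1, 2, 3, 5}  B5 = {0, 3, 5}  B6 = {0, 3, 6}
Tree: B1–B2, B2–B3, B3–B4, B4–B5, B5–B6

No — bags containing vertex 2 are not connected in the tree.

A tree decomposition must satisfy three properties: every vertex lies in some bag; for every edge, both endpoints lie together in some bag; and for every vertex, the bags containing it form a connected subtree. Here bags containing vertex 2 are not connected in the tree, so the decomposition is invalid.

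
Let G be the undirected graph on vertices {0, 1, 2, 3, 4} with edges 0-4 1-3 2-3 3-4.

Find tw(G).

1

A width-1 tree decomposition is:
Bags: B1 = {2, 3}  B2 = {3, 4}  B3 = {0, 4}  B4 = {1, 3}
Tree: B1–B2, B2–B3, B2–B4
Every bag has size at most 2, so the width is 2 − 1 = 1 and tw(G) ≤ 1. Since G has at least one edge (e.g. 2–3), it is not an edgeless graph, so tw(G) ≥ 1. Combining the bounds, tw(G) = 1.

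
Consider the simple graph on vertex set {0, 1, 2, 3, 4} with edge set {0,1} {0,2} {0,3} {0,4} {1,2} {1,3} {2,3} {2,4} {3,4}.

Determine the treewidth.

3

A width-3 tree decomposition is:
Bags: B1 = {0, 2, 3, 4}  B2 = {0, 1, 2, 3}
Tree: B1–B2
The largest bag has 4 vertices, giving width 3; this decomposition certifies tw(G) ≤ 3. Conversely, {0, 1, 2, 3} is a clique of size 4, and the vertices of any clique must share a bag in every tree decomposition; so some bag has ≥ 4 vertices and tw(G) ≥ 3. Therefore the treewidth is 3.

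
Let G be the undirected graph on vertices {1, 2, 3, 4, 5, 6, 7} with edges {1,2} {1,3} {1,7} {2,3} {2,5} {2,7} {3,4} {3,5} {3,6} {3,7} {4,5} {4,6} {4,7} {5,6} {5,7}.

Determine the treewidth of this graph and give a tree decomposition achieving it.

Every bag has size at most 4, so the width is 4 − 1 = 3 and tw(G) ≤ 3. Conversely, {1, 2, 3, 7} is a clique of size 4, and the vertices of any clique must share a bag in every tree decomposition; so some bag has ≥ 4 vertices and tw(G) ≥ 3. The upper and lower bounds meet at 3, so that is the treewidth.

Treewidth 3.
One optimal decomposition is:
Bags: B1 = {2, 3, 5, 7}  B2 = {3, 4, 5, 7}  B3 = {3, 4, 5, 6}  B4 = {1, 2, 3, 7}
Tree: B1–B2, B2–B3, B1–B4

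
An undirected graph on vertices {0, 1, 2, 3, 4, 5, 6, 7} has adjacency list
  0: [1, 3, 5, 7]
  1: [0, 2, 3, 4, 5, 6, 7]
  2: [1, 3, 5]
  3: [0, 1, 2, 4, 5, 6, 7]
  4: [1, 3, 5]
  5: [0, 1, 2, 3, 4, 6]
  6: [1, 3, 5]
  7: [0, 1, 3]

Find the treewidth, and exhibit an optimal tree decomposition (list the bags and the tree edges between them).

Treewidth 3.
One optimal decomposition is:
Bags: B1 = {0, 1, 3, 5}  B2 = {0, 1, 3, 7}  B3 = {1, 2, 3, 5}  B4 = {1, 3, 5, 6}  B5 = {1, 3, 4, 5}
Tree: B1–B2, B1–B3, B1–B4, B4–B5

The largest bag has 4 vertices, giving width 3; this decomposition certifies tw(G) ≤ 3. Conversely, {0, 1, 3, 5} is a clique of size 4, and the vertices of any clique must share a bag in every tree decomposition; so some bag has ≥ 4 vertices and tw(G) ≥ 3. Therefore the treewidth is 3.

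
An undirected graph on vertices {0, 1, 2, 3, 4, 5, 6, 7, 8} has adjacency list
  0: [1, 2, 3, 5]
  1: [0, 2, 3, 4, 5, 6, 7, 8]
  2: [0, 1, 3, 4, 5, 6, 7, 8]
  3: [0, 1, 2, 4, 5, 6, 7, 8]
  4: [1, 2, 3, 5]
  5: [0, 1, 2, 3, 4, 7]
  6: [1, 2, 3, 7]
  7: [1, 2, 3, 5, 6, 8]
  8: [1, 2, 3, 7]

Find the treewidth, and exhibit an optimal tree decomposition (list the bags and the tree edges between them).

The largest bag has 5 vertices, giving width 4; this decomposition certifies tw(G) ≤ 4. Conversely, {1, 2, 3, 7, 8} is a clique of size 5, and the vertices of any clique must share a bag in every tree decomposition; so some bag has ≥ 5 vertices and tw(G) ≥ 4. Combining the bounds, tw(G) = 4.

Treewidth 4.
One optimal decomposition is:
Bags: B1 = {1, 2, 3, 5, 7}  B2 = {1, 2, 3, 6, 7}  B3 = {1, 2, 3, 4, 5}  B4 = {1, 2, 3, 7, 8}  B5 = {0, 1, 2, 3, 5}
Tree: B1–B2, B1–B3, B1–B4, B3–B5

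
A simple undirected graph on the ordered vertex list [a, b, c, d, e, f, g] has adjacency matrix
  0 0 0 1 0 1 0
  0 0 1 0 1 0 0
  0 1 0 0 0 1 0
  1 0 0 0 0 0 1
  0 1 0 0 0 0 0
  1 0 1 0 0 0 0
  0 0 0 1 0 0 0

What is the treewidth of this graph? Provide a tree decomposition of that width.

Treewidth 1.
Bags: B1 = {d, g}  B2 = {a, d}  B3 = {a, f}  B4 = {c, f}  B5 = {b, c}  B6 = {b, e}
Tree: B1–B2, B2–B3, B3–B4, B4–B5, B5–B6

The largest bag has 2 vertices, giving width 1; this decomposition certifies tw(G) ≤ 1. Any graph with an edge has treewidth ≥ 1, and G has the edge g–d. Hence tw(G) = 1 exactly.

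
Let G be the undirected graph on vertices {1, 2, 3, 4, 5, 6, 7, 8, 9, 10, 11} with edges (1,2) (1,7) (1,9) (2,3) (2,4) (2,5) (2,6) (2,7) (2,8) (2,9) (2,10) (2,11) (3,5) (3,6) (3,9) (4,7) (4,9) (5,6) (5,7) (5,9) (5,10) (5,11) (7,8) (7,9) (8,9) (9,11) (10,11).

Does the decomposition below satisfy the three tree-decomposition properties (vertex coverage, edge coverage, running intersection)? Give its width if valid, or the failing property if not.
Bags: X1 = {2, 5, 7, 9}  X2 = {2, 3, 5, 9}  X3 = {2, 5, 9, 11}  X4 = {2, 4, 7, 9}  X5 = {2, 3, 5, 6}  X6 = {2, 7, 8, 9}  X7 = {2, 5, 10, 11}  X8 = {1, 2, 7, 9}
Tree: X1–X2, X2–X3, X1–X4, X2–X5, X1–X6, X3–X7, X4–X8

Yes; width 3.

Every vertex of G appears in some bag (union = {1, 2, 3, 4, 5, 6, 7, 8, 9, 10, 11}); every edge is covered by a bag; and for each vertex v the set of bags containing v is connected in the bag tree. The decomposition is therefore valid. The largest bag has 4 vertices, so the width is 3.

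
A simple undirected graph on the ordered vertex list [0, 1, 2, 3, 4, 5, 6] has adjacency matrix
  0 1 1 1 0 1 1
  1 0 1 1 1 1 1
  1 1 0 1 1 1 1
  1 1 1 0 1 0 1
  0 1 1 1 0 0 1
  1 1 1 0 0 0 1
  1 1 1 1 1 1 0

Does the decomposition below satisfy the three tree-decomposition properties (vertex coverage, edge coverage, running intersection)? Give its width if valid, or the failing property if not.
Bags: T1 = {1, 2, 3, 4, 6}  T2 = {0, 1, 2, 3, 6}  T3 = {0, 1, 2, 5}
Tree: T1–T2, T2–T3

No — edge (6,5) lies in no bag.

A tree decomposition must satisfy three properties: every vertex lies in some bag; for every edge, both endpoints lie together in some bag; and for every vertex, the bags containing it form a connected subtree. Here edge (6,5) lies in no bag, so the decomposition is invalid.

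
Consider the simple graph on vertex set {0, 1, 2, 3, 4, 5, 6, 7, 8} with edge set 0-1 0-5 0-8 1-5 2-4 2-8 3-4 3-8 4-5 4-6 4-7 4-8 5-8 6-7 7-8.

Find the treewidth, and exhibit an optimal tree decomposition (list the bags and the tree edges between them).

Every bag has size at most 3, so the width is 3 − 1 = 2 and tw(G) ≤ 2. On the other hand G contains the 3-clique {0, 5, 8}. A clique must lie in a single bag of any decomposition, so no decomposition can have width below 2. Therefore the treewidth is 2.

Treewidth 2.
One such decomposition:
Bags: B1 = {3, 4, 8}  B2 = {4, 7, 8}  B3 = {4, 5, 8}  B4 = {4, 6, 7}  B5 = {0, 5, 8}  B6 = {0, 1, 5}  B7 = {2, 4, 8}
Tree: B1–B2, B1–B3, B2–B4, B3–B5, B5–B6, B2–B7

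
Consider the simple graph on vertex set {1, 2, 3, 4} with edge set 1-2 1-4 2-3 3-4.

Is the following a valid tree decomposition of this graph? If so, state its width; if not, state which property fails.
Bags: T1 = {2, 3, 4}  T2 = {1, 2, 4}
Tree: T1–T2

Yes; width 2.

Every vertex of G appears in some bag (union = {1, 2, 3, 4}); every edge is covered by a bag; and for each vertex v the set of bags containing v is connected in the bag tree. The decomposition is therefore valid. The largest bag has 3 vertices, so the width is 2.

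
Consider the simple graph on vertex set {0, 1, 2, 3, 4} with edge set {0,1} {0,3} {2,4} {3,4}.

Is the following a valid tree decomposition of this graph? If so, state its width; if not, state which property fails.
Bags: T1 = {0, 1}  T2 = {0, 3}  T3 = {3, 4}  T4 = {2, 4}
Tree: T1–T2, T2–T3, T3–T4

Yes; width 1.

Vertex coverage: the bags together contain {0, 1, 2, 3, 4}, the full vertex set. Edge coverage: each edge of G has both endpoints in at least one bag. Running intersection: for every vertex, the bags containing it form a connected subtree. All three properties hold, so this is a valid tree decomposition of width max|bag| − 1 = 1, and hence tw(G) ≤ 1.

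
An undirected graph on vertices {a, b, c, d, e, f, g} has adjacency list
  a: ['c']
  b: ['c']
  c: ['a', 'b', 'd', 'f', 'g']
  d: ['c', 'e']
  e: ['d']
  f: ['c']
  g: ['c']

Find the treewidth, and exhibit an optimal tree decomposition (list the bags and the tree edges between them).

The largest bag has 2 vertices, giving width 1; this decomposition certifies tw(G) ≤ 1. G has an edge, so its treewidth is at least 1. Combining the bounds, tw(G) = 1.

Treewidth 1.
One optimal decomposition is:
Bags: B1 = {c, d}  B2 = {a, c}  B3 = {c, g}  B4 = {c, f}  B5 = {b, c}  B6 = {d, e}
Tree: B1–B2, B1–B3, B1–B4, B1–B5, B1–B6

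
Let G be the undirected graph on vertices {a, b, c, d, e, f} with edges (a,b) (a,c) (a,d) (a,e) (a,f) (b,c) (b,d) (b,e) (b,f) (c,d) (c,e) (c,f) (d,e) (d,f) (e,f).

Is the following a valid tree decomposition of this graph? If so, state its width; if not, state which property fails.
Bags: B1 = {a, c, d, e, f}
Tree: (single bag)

A tree decomposition must satisfy three properties: every vertex lies in some bag; for every edge, both endpoints lie together in some bag; and for every vertex, the bags containing it form a connected subtree. Here vertex b appears in no bag, so the decomposition is invalid.

No — vertex b appears in no bag.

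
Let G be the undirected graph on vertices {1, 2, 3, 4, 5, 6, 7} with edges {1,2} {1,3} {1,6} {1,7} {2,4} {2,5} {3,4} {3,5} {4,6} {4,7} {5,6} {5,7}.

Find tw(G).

A width-3 tree decomposition is:
Bags: B1 = {1, 4, 5, 7}  B2 = {1, 2, 4, 5}  B3 = {1, 4, 5, 6}  B4 = {1, 3, 4, 5}
Tree: B1–B2, B2–B3, B3–B4
Each bag holds 4 vertices, so the decomposition has width 3, which upper-bounds the treewidth. For the lower bound: the 4 vertex sets {4,7}, {2,5}, {1}, {6} are disjoint, each induces a connected subgraph, and every pair is joined by at least one edge of G. Contracting each set to a single vertex therefore yields K_{4} as a minor, and since treewidth is minor-monotone, tw(G) ≥ tw(K_{4}) = 3. Therefore the treewidth is 3.

3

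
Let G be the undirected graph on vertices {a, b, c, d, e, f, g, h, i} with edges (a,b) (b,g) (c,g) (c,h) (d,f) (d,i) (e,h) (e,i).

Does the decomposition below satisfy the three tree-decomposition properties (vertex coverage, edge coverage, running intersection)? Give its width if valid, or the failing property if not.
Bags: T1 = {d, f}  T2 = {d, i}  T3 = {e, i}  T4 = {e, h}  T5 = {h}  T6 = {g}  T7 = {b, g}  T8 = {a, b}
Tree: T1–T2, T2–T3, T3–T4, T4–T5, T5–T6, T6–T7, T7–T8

No — vertex c appears in no bag.

A tree decomposition must satisfy three properties: every vertex lies in some bag; for every edge, both endpoints lie together in some bag; and for every vertex, the bags containing it form a connected subtree. Here vertex c appears in no bag, so the decomposition is invalid.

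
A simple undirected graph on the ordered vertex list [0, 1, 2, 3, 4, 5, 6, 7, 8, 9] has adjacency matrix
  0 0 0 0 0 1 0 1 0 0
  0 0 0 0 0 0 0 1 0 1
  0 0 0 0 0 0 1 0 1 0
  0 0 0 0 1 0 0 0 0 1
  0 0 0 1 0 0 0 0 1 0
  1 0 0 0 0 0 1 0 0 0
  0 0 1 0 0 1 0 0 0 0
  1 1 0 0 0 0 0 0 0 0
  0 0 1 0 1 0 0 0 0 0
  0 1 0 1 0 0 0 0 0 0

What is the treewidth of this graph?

2

A width-2 tree decomposition is:
Bags: B1 = {0, 5, 7}  B2 = {1, 5, 7}  B3 = {1, 5, 9}  B4 = {3, 5, 9}  B5 = {3, 4, 5}  B6 = {4, 5, 8}  B7 = {2, 5, 8}  B8 = {2, 5, 6}
Tree: B1–B2, B2–B3, B3–B4, B4–B5, B5–B6, B6–B7, B7–B8
The largest bag has 3 vertices, giving width 2; this decomposition certifies tw(G) ≤ 2. Since 5–0–7–1–9–3–4–8–2–6–5 is a cycle in G, G is not acyclic. Forests are exactly the graphs of treewidth ≤ 1, so tw(G) ≥ 2. The upper and lower bounds meet at 2, so that is the treewidth.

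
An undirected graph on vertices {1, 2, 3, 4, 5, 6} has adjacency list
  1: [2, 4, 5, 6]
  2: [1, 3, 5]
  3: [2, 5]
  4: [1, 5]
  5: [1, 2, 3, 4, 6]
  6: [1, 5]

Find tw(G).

A width-2 tree decomposition is:
Bags: B1 = {1, 5, 6}  B2 = {1, 2, 5}  B3 = {2, 3, 5}  B4 = {1, 4, 5}
Tree: B1–B2, B2–B3, B2–B4
Every bag has size at most 3, so the width is 3 − 1 = 2 and tw(G) ≤ 2. Conversely, {1, 2, 5} is a clique of size 3, and the vertices of any clique must share a bag in every tree decomposition; so some bag has ≥ 3 vertices and tw(G) ≥ 2. Therefore the treewidth is 2.

2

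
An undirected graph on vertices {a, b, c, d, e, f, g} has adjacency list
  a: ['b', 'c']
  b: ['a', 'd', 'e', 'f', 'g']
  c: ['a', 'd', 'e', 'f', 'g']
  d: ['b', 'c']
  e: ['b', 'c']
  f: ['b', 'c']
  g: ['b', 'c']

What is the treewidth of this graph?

2

A width-2 tree decomposition is:
Bags: B1 = {a, b, c}  B2 = {b, c, d}  B3 = {b, c, e}  B4 = {b, c, g}  B5 = {b, c, f}
Tree: B1–B2, B2–B3, B3–B4, B4–B5
Each bag holds 3 vertices, so the decomposition has width 2, which upper-bounds the treewidth. For the lower bound, G contains the cycle b–a–c–d–b, so G is not a forest; only forests have treewidth ≤ 1, hence tw(G) ≥ 2. Therefore the treewidth is 2.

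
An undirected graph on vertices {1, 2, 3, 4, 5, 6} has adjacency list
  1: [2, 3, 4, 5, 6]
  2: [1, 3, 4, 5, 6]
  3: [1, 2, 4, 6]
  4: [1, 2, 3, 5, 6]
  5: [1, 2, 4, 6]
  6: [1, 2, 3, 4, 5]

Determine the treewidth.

A width-4 tree decomposition is:
Bags: B1 = {1, 2, 3, 4, 6}  B2 = {1, 2, 4, 5, 6}
Tree: B1–B2
The largest bag has 5 vertices, giving width 4; this decomposition certifies tw(G) ≤ 4. For the lower bound, the 5 vertices {1, 2, 3, 4, 6} are pairwise adjacent, and any tree decomposition puts a clique entirely inside one bag — forcing width ≥ 4. Therefore the treewidth is 4.

4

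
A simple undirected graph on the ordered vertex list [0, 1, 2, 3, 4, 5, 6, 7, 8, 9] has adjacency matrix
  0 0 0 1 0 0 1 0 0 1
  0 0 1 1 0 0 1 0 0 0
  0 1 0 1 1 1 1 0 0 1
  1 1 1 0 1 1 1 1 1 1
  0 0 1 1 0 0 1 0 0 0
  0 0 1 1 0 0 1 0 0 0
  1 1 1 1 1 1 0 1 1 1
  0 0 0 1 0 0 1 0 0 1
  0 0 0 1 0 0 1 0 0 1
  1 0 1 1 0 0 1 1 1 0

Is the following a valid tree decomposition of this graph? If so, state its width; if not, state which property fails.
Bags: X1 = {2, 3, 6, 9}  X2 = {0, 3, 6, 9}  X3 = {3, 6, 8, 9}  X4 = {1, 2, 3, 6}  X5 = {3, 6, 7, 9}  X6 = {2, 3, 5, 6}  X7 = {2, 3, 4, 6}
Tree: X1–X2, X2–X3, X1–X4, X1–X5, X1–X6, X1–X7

Yes; width 3.

Vertex coverage: the bags together contain {0, 1, 2, 3, 4, 5, 6, 7, 8, 9}, the full vertex set. Edge coverage: each edge of G has both endpoints in at least one bag. Running intersection: for every vertex, the bags containing it form a connected subtree. All three properties hold, so this is a valid tree decomposition of width max|bag| − 1 = 3, and hence tw(G) ≤ 3.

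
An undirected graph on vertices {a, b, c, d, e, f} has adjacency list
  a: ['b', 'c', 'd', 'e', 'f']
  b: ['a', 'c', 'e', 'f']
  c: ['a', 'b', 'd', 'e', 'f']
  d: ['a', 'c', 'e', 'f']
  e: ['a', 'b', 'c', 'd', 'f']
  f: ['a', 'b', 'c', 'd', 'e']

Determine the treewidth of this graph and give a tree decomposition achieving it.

The largest bag has 5 vertices, giving width 4; this decomposition certifies tw(G) ≤ 4. For the lower bound, the 5 vertices {a, c, d, e, f} are pairwise adjacent, and any tree decomposition puts a clique entirely inside one bag — forcing width ≥ 4. Hence tw(G) = 4 exactly.

Treewidth 4.
One such decomposition:
Bags: B1 = {a, c, d, e, f}  B2 = {a, b, c, e, f}
Tree: B1–B2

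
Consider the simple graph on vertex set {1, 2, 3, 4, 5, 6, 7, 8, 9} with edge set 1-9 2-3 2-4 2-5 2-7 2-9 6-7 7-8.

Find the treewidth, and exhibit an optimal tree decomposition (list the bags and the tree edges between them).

Treewidth 1.
Bags: B1 = {2, 9}  B2 = {2, 5}  B3 = {2, 7}  B4 = {2, 4}  B5 = {7, 8}  B6 = {6, 7}  B7 = {1, 9}  B8 = {2, 3}
Tree: B1–B2, B1–B3, B2–B4, B3–B5, B5–B6, B1–B7, B3–B8

Every bag has size at most 2, so the width is 2 − 1 = 1 and tw(G) ≤ 1. Since G has at least one edge (e.g. 9–2), it is not an edgeless graph, so tw(G) ≥ 1. Combining the bounds, tw(G) = 1.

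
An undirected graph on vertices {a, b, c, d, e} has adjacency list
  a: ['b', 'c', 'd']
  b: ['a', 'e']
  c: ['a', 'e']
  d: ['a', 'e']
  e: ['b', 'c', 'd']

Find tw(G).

A width-2 tree decomposition is:
Bags: B1 = {a, b, e}  B2 = {a, c, e}  B3 = {a, d, e}
Tree: B1–B2, B2–B3
The largest bag has 3 vertices, giving width 2; this decomposition certifies tw(G) ≤ 2. The edges e–b–a–c–e form a cycle, so G is not a tree and its treewidth is at least 2. Combining the bounds, tw(G) = 2.

2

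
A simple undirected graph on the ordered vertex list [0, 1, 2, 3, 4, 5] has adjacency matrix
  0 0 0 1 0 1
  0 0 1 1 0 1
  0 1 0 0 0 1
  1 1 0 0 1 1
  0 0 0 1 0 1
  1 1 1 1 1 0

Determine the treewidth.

2

A width-2 tree decomposition is:
Bags: B1 = {3, 4, 5}  B2 = {1, 3, 5}  B3 = {0, 3, 5}  B4 = {1, 2, 5}
Tree: B1–B2, B1–B3, B2–B4
The largest bag has 3 vertices, giving width 2; this decomposition certifies tw(G) ≤ 2. Conversely, {1, 2, 5} is a clique of size 3, and the vertices of any clique must share a bag in every tree decomposition; so some bag has ≥ 3 vertices and tw(G) ≥ 2. Therefore the treewidth is 2.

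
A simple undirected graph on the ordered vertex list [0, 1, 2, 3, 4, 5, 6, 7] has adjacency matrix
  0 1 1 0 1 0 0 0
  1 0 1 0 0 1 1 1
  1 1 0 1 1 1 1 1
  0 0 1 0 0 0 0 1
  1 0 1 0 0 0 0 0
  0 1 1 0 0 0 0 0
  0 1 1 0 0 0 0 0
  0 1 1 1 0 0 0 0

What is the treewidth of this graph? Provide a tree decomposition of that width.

Treewidth 2.
Bags: B1 = {0, 1, 2}  B2 = {1, 2, 7}  B3 = {2, 3, 7}  B4 = {0, 2, 4}  B5 = {1, 2, 5}  B6 = {1, 2, 6}
Tree: B1–B2, B2–B3, B1–B4, B2–B5, B5–B6

The largest bag has 3 vertices, giving width 2; this decomposition certifies tw(G) ≤ 2. On the other hand G contains the 3-clique {0, 1, 2}. A clique must lie in a single bag of any decomposition, so no decomposition can have width below 2. The upper and lower bounds meet at 2, so that is the treewidth.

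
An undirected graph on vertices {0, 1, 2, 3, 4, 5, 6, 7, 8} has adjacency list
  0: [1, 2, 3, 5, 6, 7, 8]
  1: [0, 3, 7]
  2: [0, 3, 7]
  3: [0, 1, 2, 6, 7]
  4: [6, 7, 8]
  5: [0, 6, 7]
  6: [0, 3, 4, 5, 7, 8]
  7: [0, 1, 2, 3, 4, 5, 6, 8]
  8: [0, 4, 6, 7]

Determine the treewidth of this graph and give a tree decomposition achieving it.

Treewidth 3.
Bags: B1 = {0, 6, 7, 8}  B2 = {4, 6, 7, 8}  B3 = {0, 3, 6, 7}  B4 = {0, 5, 6, 7}  B5 = {0, 1, 3, 7}  B6 = {0, 2, 3, 7}
Tree: B1–B2, B1–B3, B1–B4, B3–B5, B5–B6

Every bag has size at most 4, so the width is 4 − 1 = 3 and tw(G) ≤ 3. On the other hand G contains the 4-clique {0, 6, 7, 8}. A clique must lie in a single bag of any decomposition, so no decomposition can have width below 3. Combining the bounds, tw(G) = 3.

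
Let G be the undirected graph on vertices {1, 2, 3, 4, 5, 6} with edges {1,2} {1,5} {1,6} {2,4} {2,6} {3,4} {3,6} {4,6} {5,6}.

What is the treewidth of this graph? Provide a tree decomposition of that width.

Each bag holds 3 vertices, so the decomposition has width 2, which upper-bounds the treewidth. For the lower bound, the 3 vertices {1, 2, 6} are pairwise adjacent, and any tree decomposition puts a clique entirely inside one bag — forcing width ≥ 2. Therefore the treewidth is 2.

Treewidth 2.
One optimal decomposition is:
Bags: B1 = {1, 5, 6}  B2 = {1, 2, 6}  B3 = {2, 4, 6}  B4 = {3, 4, 6}
Tree: B1–B2, B2–B3, B3–B4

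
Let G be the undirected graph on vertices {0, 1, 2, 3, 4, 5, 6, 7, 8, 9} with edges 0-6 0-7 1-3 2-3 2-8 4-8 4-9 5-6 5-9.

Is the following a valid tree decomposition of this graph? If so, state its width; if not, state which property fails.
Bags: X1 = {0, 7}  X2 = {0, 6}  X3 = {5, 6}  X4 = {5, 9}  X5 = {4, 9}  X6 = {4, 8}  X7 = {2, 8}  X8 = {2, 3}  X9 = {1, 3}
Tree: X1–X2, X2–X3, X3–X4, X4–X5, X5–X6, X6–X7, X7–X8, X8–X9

Yes; width 1.

Checking the three conditions: (i) the bags cover all of {0, 1, 2, 3, 4, 5, 6, 7, 8, 9}; (ii) for each edge, some bag contains both endpoints; (iii) the bags containing any fixed vertex form a subtree. All hold, so the decomposition is valid with width 2 − 1 = 1.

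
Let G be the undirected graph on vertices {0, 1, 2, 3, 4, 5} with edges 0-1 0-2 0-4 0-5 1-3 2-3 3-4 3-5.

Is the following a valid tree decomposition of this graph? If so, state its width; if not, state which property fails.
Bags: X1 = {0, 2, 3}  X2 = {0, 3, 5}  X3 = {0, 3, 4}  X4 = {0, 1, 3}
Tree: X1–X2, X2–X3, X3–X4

Yes; width 2.

Vertex coverage: the bags together contain {0, 1, 2, 3, 4, 5}, the full vertex set. Edge coverage: each edge of G has both endpoints in at least one bag. Running intersection: for every vertex, the bags containing it form a connected subtree. All three properties hold, so this is a valid tree decomposition of width max|bag| − 1 = 2, and hence tw(G) ≤ 2.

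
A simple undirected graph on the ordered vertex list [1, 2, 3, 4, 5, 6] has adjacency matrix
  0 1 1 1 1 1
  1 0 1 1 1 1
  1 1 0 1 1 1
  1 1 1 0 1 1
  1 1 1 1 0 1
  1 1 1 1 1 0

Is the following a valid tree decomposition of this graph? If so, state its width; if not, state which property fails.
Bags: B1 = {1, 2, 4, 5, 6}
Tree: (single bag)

A tree decomposition must satisfy three properties: every vertex lies in some bag; for every edge, both endpoints lie together in some bag; and for every vertex, the bags containing it form a connected subtree. Here vertex 3 appears in no bag, so the decomposition is invalid.

No — vertex 3 appears in no bag.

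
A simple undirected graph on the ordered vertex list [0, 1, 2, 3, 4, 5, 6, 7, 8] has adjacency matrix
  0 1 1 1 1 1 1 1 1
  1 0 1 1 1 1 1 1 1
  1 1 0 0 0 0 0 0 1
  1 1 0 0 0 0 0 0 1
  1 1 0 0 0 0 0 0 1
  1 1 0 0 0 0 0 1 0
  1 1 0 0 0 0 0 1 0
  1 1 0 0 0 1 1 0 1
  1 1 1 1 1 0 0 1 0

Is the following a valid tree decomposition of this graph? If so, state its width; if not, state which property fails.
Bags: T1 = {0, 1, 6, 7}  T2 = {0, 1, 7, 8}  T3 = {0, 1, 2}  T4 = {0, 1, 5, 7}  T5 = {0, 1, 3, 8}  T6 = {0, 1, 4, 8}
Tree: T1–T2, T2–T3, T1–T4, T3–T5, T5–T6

A tree decomposition must satisfy three properties: every vertex lies in some bag; for every edge, both endpoints lie together in some bag; and for every vertex, the bags containing it form a connected subtree. Here edge (8,2) lies in no bag, so the decomposition is invalid.

No — edge (8,2) lies in no bag.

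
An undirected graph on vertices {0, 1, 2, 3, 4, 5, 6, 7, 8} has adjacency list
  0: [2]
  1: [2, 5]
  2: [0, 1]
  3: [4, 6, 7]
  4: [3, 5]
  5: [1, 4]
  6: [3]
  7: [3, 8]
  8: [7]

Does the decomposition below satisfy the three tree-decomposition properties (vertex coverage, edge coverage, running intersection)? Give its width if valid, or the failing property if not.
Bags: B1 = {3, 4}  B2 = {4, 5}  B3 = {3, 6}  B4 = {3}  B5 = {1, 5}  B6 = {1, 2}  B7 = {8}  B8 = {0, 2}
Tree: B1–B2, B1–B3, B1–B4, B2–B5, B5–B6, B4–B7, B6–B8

No — vertex 7 appears in no bag.

A tree decomposition must satisfy three properties: every vertex lies in some bag; for every edge, both endpoints lie together in some bag; and for every vertex, the bags containing it form a connected subtree. Here vertex 7 appears in no bag, so the decomposition is invalid.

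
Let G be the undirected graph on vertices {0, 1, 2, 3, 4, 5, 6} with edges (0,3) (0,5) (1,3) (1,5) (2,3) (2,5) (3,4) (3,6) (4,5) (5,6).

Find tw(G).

2

A width-2 tree decomposition is:
Bags: B1 = {2, 3, 5}  B2 = {1, 3, 5}  B3 = {3, 4, 5}  B4 = {3, 5, 6}  B5 = {0, 3, 5}
Tree: B1–B2, B2–B3, B3–B4, B4–B5
Each bag holds 3 vertices, so the decomposition has width 2, which upper-bounds the treewidth. Since 5–2–3–1–5 is a cycle in G, G is not acyclic. Forests are exactly the graphs of treewidth ≤ 1, so tw(G) ≥ 2. Combining the bounds, tw(G) = 2.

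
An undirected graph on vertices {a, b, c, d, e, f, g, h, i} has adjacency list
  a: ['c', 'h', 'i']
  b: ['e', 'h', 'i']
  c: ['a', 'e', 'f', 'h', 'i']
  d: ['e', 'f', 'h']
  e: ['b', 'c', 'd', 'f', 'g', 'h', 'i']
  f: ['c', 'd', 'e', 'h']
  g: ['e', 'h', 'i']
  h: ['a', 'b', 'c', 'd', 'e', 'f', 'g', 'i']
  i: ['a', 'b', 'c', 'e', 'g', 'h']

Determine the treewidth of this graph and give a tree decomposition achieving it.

Each bag holds 4 vertices, so the decomposition has width 3, which upper-bounds the treewidth. On the other hand G contains the 4-clique {d, e, f, h}. A clique must lie in a single bag of any decomposition, so no decomposition can have width below 3. Combining the bounds, tw(G) = 3.

Treewidth 3.
Bags: B1 = {e, g, h, i}  B2 = {c, e, h, i}  B3 = {a, c, h, i}  B4 = {c, e, f, h}  B5 = {b, e, h, i}  B6 = {d, e, f, h}
Tree: B1–B2, B2–B3, B2–B4, B2–B5, B4–B6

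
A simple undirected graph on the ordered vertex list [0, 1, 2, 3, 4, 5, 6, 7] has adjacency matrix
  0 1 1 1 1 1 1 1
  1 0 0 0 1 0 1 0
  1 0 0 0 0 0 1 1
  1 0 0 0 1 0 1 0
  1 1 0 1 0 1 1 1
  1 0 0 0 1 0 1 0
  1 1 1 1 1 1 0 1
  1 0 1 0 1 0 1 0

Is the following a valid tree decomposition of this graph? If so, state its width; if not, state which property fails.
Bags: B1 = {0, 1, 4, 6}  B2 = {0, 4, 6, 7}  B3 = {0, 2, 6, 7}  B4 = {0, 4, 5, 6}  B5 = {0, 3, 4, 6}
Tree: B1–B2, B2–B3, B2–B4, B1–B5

Every vertex of G appears in some bag (union = {0, 1, 2, 3, 4, 5, 6, 7}); every edge is covered by a bag; and for each vertex v the set of bags containing v is connected in the bag tree. The decomposition is therefore valid. The largest bag has 4 vertices, so the width is 3.

Yes; width 3.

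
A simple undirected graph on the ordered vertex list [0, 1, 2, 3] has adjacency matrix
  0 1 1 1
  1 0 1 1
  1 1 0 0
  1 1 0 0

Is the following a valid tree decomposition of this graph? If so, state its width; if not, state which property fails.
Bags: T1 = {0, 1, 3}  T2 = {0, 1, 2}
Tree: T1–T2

Yes; width 2.

Every vertex of G appears in some bag (union = {0, 1, 2, 3}); every edge is covered by a bag; and for each vertex v the set of bags containing v is connected in the bag tree. The decomposition is therefore valid. The largest bag has 3 vertices, so the width is 2.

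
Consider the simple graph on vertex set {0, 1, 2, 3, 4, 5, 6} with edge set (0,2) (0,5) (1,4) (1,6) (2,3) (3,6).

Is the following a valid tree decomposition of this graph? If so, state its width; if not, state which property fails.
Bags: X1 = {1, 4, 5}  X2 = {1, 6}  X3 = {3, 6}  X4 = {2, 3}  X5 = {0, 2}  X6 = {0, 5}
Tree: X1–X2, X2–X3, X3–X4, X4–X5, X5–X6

No — bags containing vertex 5 are not connected in the tree.

A tree decomposition must satisfy three properties: every vertex lies in some bag; for every edge, both endpoints lie together in some bag; and for every vertex, the bags containing it form a connected subtree. Here bags containing vertex 5 are not connected in the tree, so the decomposition is invalid.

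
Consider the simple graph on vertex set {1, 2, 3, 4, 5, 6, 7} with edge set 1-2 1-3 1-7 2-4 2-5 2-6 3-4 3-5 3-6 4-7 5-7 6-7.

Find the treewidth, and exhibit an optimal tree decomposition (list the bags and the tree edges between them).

Every bag has size at most 4, so the width is 4 − 1 = 3 and tw(G) ≤ 3. For the lower bound: the 4 vertex sets {2,5}, {3,6}, {7}, {4} are disjoint, each induces a connected subgraph, and every pair is joined by at least one edge of G. Contracting each set to a single vertex therefore yields K_{4} as a minor, and since treewidth is minor-monotone, tw(G) ≥ tw(K_{4}) = 3. Therefore the treewidth is 3.

Treewidth 3.
One such decomposition:
Bags: B1 = {2, 3, 5, 7}  B2 = {2, 3, 6, 7}  B3 = {2, 3, 4, 7}  B4 = {1, 2, 3, 7}
Tree: B1–B2, B2–B3, B3–B4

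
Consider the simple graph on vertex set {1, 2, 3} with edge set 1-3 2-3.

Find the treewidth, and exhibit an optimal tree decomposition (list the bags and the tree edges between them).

Every bag has size at most 2, so the width is 2 − 1 = 1 and tw(G) ≤ 1. Any graph with an edge has treewidth ≥ 1, and G has the edge 2–3. Combining the bounds, tw(G) = 1.

Treewidth 1.
Bags: B1 = {2, 3}  B2 = {1, 3}
Tree: B1–B2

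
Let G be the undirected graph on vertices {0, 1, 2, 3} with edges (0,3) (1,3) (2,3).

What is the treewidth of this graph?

A width-1 tree decomposition is:
Bags: B1 = {1, 3}  B2 = {0, 3}  B3 = {2, 3}
Tree: B1–B2, B2–B3
Each bag holds 2 vertices, so the decomposition has width 1, which upper-bounds the treewidth. Since G has at least one edge (e.g. 1–3), it is not an edgeless graph, so tw(G) ≥ 1. Therefore the treewidth is 1.

1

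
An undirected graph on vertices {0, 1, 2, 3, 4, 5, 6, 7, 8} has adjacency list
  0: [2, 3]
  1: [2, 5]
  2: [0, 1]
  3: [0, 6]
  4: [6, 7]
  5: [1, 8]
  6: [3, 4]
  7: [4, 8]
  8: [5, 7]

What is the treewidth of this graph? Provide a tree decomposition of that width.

Treewidth 2.
Bags: B1 = {0, 2, 3}  B2 = {2, 3, 6}  B3 = {2, 4, 6}  B4 = {2, 4, 7}  B5 = {2, 7, 8}  B6 = {2, 5, 8}  B7 = {1, 2, 5}
Tree: B1–B2, B2–B3, B3–B4, B4–B5, B5–B6, B6–B7

Every bag has size at most 3, so the width is 3 − 1 = 2 and tw(G) ≤ 2. For the lower bound, G contains the cycle 2–0–3–6–4–7–8–5–1–2, so G is not a forest; only forests have treewidth ≤ 1, hence tw(G) ≥ 2. The upper and lower bounds meet at 2, so that is the treewidth.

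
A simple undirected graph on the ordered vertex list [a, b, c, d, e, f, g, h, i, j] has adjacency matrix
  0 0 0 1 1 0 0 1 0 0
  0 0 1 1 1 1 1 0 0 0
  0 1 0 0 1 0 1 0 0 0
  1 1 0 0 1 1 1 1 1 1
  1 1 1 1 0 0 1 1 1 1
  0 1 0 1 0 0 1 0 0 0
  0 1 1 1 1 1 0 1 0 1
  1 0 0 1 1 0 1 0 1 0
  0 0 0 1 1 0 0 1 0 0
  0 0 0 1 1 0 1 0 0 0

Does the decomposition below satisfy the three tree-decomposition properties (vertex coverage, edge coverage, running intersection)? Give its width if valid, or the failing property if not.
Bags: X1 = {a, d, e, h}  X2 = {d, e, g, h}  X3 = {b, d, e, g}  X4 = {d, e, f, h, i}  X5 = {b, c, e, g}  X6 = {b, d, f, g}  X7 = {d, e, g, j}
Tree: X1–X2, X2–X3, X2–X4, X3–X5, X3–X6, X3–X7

A tree decomposition must satisfy three properties: every vertex lies in some bag; for every edge, both endpoints lie together in some bag; and for every vertex, the bags containing it form a connected subtree. Here bags containing vertex f are not connected in the tree, so the decomposition is invalid.

No — bags containing vertex f are not connected in the tree.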